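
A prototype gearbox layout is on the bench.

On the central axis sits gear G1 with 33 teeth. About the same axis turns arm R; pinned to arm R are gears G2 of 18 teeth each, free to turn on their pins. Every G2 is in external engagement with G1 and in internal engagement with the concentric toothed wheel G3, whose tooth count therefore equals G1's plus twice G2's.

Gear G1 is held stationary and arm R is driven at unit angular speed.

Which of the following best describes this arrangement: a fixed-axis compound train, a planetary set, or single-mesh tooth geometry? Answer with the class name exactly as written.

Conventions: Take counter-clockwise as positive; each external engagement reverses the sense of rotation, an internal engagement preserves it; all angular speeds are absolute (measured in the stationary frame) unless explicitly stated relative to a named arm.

planetary set (33T centre, 18T on arm, 69T internal) — Willis relation
classification: planetary set

planetary set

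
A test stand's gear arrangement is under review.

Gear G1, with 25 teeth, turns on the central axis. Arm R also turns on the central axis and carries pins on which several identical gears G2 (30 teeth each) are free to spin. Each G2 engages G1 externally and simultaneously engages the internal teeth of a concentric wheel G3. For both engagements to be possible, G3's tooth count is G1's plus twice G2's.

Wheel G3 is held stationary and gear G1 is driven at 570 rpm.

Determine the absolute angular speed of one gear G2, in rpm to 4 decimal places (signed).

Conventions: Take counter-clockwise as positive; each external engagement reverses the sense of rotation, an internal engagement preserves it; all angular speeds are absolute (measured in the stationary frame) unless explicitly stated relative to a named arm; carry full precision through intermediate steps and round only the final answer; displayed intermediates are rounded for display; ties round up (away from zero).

-237.5000 rpm

topology: planetary set — G1 25T / G2 30T / G3 85T, arm = carrier (Willis)
normalise by the input: solve with ω_sun = 1, then scale by 570 rpm
ring teeth: 25 + 2·30 = 85
25(ω_sun−ω_arm) = −85(ω_ring−ω_arm),  ω_ring = 0, ω_sun = 1
25(1−ω_arm) = −85(0−ω_arm)  ⇒  110·ω_arm = 25  ⇒  ω_arm = 5/22
sun–planet mesh: 25·(1−5/22) = −30·(ω_p−ω_arm)  ⇒  ω_p−ω_arm = -85/132
ω_p = 5/22 − 85/132 = -5/12
scale: ω_p = -5/12 × 570 rpm = -237.5000 rpm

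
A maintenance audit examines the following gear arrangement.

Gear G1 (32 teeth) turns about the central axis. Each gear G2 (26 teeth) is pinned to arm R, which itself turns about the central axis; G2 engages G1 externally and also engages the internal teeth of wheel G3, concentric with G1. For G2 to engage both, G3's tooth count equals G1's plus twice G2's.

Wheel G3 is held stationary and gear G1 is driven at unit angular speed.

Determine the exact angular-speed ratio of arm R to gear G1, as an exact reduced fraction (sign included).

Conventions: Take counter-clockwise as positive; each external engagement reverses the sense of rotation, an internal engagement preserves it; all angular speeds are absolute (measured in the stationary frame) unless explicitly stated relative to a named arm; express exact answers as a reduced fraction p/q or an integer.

8/29

recognized (axles ride arm R): planetary set, 32/26/84 teeth
ring teeth: 32 + 2·26 = 84
32(ω_sun−ω_arm) = −84(ω_ring−ω_arm),  ω_ring = 0, ω_sun = 1
32(1−ω_arm) = −84(0−ω_arm)  ⇒  116·ω_arm = 32  ⇒  ω_arm = 8/29
ω_out/ω_in = 8/29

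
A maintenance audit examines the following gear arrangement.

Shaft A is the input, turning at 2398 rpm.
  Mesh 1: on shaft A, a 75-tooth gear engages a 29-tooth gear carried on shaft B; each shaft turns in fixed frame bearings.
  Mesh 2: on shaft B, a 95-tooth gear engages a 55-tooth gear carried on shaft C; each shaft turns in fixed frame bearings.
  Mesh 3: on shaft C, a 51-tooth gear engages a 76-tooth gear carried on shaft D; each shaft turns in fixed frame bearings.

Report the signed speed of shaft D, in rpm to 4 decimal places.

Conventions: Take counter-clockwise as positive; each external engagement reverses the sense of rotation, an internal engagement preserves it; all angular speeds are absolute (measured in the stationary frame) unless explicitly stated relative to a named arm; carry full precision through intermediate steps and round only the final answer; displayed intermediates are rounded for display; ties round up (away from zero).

-7188.3621 rpm

topology: fixed-axis compound train — 3 meshes, A→D
mesh 1 [75T→29T]: ω = 2398.0000×75/29 = 6201.7241 rpm, sense flips to −
mesh 2 [95T→55T]: ω = 6201.7241×95/55 = 10712.0690 rpm, sense flips to +
mesh 3 [51T→76T]: ω = 10712.0690×51/76 = 7188.3621 rpm, sense flips to −
signed output speed = -7188.3621 rpm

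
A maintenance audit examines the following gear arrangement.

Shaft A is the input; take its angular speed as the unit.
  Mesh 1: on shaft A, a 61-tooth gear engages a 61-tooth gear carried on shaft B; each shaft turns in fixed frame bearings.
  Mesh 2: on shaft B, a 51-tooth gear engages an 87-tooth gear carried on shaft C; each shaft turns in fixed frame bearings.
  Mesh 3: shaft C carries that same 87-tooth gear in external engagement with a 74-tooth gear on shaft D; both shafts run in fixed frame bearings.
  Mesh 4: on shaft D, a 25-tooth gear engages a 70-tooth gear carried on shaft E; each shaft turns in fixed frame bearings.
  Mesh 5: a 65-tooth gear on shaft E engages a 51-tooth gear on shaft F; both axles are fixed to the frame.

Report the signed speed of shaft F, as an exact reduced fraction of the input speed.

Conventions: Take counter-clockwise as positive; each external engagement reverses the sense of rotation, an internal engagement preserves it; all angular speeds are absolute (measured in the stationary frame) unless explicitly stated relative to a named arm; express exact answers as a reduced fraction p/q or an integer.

5-mesh fixed-axis compound train (all bearings frame-fixed)
mesh 1 [61T→61T]: |ω|/ω_in = 1×61/61 = 1, sense flips to −
mesh 2 [51T→87T]: |ω|/ω_in = 1×51/87 = 17/29, sense flips to +
mesh 3 [87T→74T]: |ω|/ω_in = (17/29)×87/74 = 51/74, sense flips to −
mesh 4 [25T→70T]: |ω|/ω_in = (51/74)×25/70 = 255/1036, sense flips to +
mesh 5 [65T→51T]: |ω|/ω_in = (255/1036)×65/51 = 325/1036, sense flips to −
signed output speed (× input speed) = -325/1036

-325/1036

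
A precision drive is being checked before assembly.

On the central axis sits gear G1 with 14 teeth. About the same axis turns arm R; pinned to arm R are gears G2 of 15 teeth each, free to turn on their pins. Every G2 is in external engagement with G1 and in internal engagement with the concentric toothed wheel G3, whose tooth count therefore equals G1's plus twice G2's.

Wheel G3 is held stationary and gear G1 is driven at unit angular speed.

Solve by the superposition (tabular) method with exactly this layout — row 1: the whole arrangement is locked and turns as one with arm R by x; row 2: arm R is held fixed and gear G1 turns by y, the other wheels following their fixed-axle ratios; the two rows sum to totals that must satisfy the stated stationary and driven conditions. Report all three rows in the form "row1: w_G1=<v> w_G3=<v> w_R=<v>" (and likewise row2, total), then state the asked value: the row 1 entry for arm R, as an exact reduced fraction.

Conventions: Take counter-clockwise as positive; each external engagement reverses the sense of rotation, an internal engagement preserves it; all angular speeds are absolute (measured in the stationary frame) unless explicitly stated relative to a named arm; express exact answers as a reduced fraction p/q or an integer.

row1: w_G1=7/29 w_G3=7/29 w_R=7/29
row2: w_G1=22/29 w_G3=-7/29 w_R=0
total: w_G1=1 w_G3=0 w_R=7/29
asked value: 7/29

class = planetary set [G3 = 14+2·15 = 44; Willis about the carrier]
row 1: whole set turns with the arm by x
superposition row 2 [arm held]: sun y, ring −(14/44)·y, arm 0
boundary: total ω_ring = x − (14/44)·y = 0 and total ω_sun = x + y = 1  ⇒  y = 22/29, x = 7/29
row 2 ring = −(14/44)·22/29 = -7/29
totals (row 1 + row 2): sun 7/29 + 22/29 = 1, ring 7/29 + (-7/29) = 0, arm 7/29 + 0 = 7/29
asked cell (row1, arm) = 7/29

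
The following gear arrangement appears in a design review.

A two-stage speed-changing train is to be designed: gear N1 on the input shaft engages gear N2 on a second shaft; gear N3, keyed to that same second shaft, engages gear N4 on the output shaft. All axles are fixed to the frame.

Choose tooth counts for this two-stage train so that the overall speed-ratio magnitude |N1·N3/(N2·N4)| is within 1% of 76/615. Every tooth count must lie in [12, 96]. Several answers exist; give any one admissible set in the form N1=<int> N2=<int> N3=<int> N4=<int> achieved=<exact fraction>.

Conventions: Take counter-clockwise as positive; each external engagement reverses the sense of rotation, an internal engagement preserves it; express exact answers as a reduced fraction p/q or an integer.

N1=12 N2=41 N3=19 N4=45 achieved=76/615

topology: fixed-axis compound train — 2 stages, target 76/615
target = 76/615 in lowest terms: an exact hit needs N1·N3 = k·76 and N2·N4 = k·615 for one integer k, every count in [12, 96]; additionally prefer no 1:1 stage (N1 ≠ N2, N3 ≠ N4)
k = 1…2: no 1:1-free in-range split of k·76 and k·615 into factor pairs; take k = 3
k = 3: N1·N3 = 228 = 12·19, N2·N4 = 1845 = 41·45
achieved = 12·19/(41·45) = 76/615; |achieved − target| = 0 ≤ 19/15375 ✓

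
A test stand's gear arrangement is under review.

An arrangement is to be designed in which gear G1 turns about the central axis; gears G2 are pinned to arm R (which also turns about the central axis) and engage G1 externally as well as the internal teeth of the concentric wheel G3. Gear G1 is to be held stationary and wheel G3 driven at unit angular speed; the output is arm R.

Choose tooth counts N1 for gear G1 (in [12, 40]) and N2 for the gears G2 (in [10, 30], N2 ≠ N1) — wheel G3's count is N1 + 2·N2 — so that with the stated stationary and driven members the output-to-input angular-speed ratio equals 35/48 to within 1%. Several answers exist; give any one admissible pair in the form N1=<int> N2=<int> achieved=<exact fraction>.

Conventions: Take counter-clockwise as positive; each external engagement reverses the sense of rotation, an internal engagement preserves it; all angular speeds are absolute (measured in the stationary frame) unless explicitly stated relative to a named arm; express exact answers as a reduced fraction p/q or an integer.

design class (target 35/48): planetary set
Willis with ω_sun = 0: ω_arm/ω_ring = N3/(N1+N3); set equal to 35/48  ⇒  N3/N1 = (35/48)/(1 − 35/48) = 35/13
N3 = N1 + 2·N2  ⇒  N2/N1 = (N3/N1 − 1)/2 = (35/13 − 1)/2 = 11/13
smallest multiple with N1 ≥ 12 and N2 ≥ 10: k = 1  ⇒  N1 = 1·13 = 13, N2 = 1·11 = 11 (N1 ≤ 40, N2 ≤ 30, N2 ≠ N1 ✓), N3 = 13 + 2·11 = 35
check: N3/(N1+N3) with N1 = 13, N3 = 35 gives 35/48; |achieved − target| = 0 ≤ 7/960 ✓

N1=13 N2=11 achieved=35/48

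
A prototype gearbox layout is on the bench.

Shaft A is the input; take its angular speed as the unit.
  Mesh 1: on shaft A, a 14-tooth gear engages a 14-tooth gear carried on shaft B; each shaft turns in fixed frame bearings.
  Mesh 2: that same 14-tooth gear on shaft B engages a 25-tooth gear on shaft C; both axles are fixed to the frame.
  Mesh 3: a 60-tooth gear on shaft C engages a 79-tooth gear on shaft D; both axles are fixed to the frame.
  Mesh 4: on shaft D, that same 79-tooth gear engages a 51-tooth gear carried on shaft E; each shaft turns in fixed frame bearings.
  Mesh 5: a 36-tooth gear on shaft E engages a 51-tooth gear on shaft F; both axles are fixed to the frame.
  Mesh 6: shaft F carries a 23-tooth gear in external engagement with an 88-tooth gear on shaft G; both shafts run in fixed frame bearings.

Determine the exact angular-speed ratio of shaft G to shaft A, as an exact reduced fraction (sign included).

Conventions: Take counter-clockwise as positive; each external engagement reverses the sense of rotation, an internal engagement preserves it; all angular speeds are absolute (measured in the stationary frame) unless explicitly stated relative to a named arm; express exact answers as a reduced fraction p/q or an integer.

class = fixed-axis compound train [6 meshes; 6 ratios multiply, 6 sense flips]
mesh 1 [14T→14T]: running ratio 1, sense −
mesh 2 [14T→25T]: running ratio 14/25, sense +
mesh 3 [60T→79T]: running ratio 168/395, sense −
mesh 4 [79T→51T]: running ratio 56/85, sense +
mesh 5 [36T→51T]: running ratio 672/1445, sense −
mesh 6 [23T→88T]: running ratio 1932/15895, sense +
ω_out/ω_in = 1932/15895

1932/15895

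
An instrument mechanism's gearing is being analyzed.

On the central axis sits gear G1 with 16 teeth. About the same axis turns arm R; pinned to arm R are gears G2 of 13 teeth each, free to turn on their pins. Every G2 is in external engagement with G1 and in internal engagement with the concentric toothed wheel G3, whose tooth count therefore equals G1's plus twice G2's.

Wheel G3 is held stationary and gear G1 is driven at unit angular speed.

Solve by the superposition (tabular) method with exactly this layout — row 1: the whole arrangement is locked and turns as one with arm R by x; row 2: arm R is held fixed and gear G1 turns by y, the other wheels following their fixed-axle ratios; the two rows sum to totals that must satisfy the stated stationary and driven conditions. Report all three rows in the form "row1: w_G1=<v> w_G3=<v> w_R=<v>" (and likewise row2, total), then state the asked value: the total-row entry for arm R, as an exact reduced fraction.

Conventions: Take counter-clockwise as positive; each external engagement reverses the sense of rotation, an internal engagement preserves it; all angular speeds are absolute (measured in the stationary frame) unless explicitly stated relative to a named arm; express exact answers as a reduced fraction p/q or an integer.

row1: w_G1=8/29 w_G3=8/29 w_R=8/29
row2: w_G1=21/29 w_G3=-8/29 w_R=0
total: w_G1=1 w_G3=0 w_R=8/29
asked value: 8/29

planetary set (16T centre, 13T on arm, 42T internal) — Willis relation
row 1: whole set turns with the arm by x
row 2: sun turns y, ring = −(16/42)·y, arm 0
boundary: total ω_ring = x − (16/42)·y = 0 and total ω_sun = x + y = 1  ⇒  y = 21/29, x = 8/29
row 2 ring = −(16/42)·21/29 = -8/29
totals (row 1 + row 2): sun 8/29 + 21/29 = 1, ring 8/29 + (-8/29) = 0, arm 8/29 + 0 = 8/29
asked cell (total, arm) = 8/29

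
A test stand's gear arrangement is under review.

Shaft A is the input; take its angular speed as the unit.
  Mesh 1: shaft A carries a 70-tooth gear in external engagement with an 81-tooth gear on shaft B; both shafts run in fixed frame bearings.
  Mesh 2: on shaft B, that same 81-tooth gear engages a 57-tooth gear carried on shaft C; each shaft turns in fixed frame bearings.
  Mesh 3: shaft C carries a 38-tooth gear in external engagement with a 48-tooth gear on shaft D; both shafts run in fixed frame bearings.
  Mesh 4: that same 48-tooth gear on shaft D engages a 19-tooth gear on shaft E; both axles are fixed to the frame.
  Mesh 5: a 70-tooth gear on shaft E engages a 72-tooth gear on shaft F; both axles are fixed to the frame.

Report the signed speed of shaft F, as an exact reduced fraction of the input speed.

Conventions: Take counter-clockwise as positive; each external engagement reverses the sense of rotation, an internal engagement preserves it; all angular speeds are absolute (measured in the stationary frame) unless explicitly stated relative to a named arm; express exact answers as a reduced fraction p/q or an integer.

-1225/513

5-mesh fixed-axis compound train (all bearings frame-fixed)
mesh 1 [70T→81T]: |ω|/ω_in = 1×70/81 = 70/81, sense flips to −
mesh 2 [81T→57T]: |ω|/ω_in = (70/81)×81/57 = 70/57, sense flips to +
mesh 3 [38T→48T]: |ω|/ω_in = (70/57)×38/48 = 35/36, sense flips to −
mesh 4 [48T→19T]: |ω|/ω_in = (35/36)×48/19 = 140/57, sense flips to +
mesh 5 [70T→72T]: |ω|/ω_in = (140/57)×70/72 = 1225/513, sense flips to −
signed output speed (× input speed) = -1225/513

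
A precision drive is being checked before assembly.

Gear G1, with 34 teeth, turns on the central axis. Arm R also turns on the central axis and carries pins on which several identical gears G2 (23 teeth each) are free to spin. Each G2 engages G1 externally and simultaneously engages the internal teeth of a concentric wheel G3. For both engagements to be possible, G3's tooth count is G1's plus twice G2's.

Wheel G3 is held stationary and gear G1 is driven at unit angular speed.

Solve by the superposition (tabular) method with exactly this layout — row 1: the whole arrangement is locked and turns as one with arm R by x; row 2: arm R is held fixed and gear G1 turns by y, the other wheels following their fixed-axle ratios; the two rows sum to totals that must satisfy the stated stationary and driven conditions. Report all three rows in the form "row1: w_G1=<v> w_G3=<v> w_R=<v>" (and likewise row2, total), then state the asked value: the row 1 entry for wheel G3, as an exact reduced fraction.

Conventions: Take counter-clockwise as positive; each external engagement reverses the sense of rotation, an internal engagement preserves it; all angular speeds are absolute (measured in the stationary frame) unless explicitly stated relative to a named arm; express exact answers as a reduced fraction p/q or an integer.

planetary set (34T centre, 23T on arm, 80T internal) — Willis relation
row 1: whole set turns with the arm by x
row 2 (arm held, sun turns y): ω_ring = −(34/80)·y, ω_arm = 0
boundary: total ω_ring = x − (34/80)·y = 0 and total ω_sun = x + y = 1  ⇒  y = 40/57, x = 17/57
row 2 ring = −(34/80)·40/57 = -17/57
totals (row 1 + row 2): sun 17/57 + 40/57 = 1, ring 17/57 + (-17/57) = 0, arm 17/57 + 0 = 17/57
asked cell (row1, ring) = 17/57

row1: w_G1=17/57 w_G3=17/57 w_R=17/57
row2: w_G1=40/57 w_G3=-17/57 w_R=0
total: w_G1=1 w_G3=0 w_R=17/57
asked value: 17/57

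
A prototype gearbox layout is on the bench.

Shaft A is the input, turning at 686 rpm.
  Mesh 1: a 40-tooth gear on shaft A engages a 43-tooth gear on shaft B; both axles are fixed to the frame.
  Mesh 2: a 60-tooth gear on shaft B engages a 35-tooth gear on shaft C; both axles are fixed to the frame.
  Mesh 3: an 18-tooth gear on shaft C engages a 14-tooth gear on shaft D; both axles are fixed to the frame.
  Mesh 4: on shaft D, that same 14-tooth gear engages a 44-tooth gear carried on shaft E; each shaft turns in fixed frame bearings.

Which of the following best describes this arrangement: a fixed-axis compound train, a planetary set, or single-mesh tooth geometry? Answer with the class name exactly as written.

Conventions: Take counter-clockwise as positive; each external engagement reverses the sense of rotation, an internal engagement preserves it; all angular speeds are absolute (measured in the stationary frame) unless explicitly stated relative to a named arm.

recognized (5 fixed axles, 4 meshes): fixed-axis compound train
classification: fixed-axis compound train

fixed-axis compound train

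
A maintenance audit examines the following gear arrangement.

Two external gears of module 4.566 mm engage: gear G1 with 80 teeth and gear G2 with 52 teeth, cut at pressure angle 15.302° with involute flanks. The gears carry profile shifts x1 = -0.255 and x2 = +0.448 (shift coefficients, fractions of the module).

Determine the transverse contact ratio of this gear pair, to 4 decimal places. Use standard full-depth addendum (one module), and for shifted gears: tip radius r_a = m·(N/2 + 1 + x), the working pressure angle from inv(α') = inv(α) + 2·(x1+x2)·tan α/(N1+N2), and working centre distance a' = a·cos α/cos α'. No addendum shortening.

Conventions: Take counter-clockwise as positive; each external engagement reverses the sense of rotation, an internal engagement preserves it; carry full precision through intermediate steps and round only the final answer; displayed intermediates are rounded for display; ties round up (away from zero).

2.0242

topology: single-mesh involute geometry — m = 4.566, 80T/52T pair
base radii: r_b1 = 176.165085, r_b2 = 114.507305
tip radii: r_a1 = 186.041670, r_a2 = 125.327568
inv(α') = inv(15.302°) + 2·(-0.255+0.448)·tan α/(80+52) = 0.00733637  ⇒  α' = 15.89027°
a' = a·cos α / cos α' = 301.3560·cos 15.302°/cos 15.89027° = 302.220910
action lengths: √(r_a1²−r_b1²) = 59.811086, √(r_a2²−r_b2²) = 50.941893
base pitch p_b = π·m·cos α = 13.835973
CR = (59.811086 + 50.941893 − 302.220910·sin 15.89027°)/13.835973 = 2.024153
contact ratio ≈ 2.0242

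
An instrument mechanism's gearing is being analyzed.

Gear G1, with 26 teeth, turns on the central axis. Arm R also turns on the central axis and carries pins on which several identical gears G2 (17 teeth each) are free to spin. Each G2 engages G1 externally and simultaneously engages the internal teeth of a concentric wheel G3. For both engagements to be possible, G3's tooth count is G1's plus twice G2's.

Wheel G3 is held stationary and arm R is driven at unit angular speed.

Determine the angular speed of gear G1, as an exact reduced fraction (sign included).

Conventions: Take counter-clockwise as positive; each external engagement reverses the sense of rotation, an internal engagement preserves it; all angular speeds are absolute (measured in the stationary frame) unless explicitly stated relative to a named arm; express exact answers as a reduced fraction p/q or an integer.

43/13

planetary set (26T centre, 17T on arm, 60T internal) — Willis relation
ring teeth: 26 + 2·17 = 60
26(ω_sun−ω_arm) = −60(ω_ring−ω_arm),  ω_ring = 0, ω_arm = 1
ω_sun = 1 − (60/26)(0−1) = 43/13
exact speed ratio = 43/13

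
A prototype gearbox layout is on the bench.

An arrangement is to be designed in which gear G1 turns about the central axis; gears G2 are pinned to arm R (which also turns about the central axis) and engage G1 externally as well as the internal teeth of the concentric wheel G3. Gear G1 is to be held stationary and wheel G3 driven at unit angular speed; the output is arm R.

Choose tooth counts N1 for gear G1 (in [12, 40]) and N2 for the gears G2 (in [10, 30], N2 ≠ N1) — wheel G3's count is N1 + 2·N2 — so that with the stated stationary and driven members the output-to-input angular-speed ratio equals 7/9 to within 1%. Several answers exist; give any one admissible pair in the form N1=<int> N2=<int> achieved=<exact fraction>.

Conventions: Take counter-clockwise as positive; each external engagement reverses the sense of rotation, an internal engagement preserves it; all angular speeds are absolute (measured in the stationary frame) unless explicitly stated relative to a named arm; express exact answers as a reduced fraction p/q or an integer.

N1=12 N2=15 achieved=7/9

topology: planetary set — design target 7/9, arm = carrier (Willis)
Willis with ω_sun = 0: ω_arm/ω_ring = N3/(N1+N3); set equal to 7/9  ⇒  N3/N1 = (7/9)/(1 − 7/9) = 7/2
N3 = N1 + 2·N2  ⇒  N2/N1 = (N3/N1 − 1)/2 = (7/2 − 1)/2 = 5/4
smallest multiple with N1 ≥ 12 and N2 ≥ 10: k = 3  ⇒  N1 = 3·4 = 12, N2 = 3·5 = 15 (N1 ≤ 40, N2 ≤ 30, N2 ≠ N1 ✓), N3 = 12 + 2·15 = 42
check: N3/(N1+N3) with N1 = 12, N3 = 42 gives 7/9; |achieved − target| = 0 ≤ 7/900 ✓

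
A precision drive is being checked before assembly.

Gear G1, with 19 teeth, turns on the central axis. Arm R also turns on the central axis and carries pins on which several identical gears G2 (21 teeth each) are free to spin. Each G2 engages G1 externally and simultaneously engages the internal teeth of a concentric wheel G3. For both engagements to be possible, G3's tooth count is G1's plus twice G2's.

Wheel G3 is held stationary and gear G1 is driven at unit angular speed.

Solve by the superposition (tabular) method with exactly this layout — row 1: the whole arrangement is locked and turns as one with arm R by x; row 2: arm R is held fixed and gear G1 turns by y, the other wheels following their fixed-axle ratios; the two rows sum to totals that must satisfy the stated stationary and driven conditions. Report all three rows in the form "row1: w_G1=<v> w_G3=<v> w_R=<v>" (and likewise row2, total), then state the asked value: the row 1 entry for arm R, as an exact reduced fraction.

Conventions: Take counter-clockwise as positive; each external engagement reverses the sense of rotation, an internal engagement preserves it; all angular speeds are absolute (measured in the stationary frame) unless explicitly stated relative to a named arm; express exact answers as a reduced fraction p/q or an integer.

row1: w_G1=19/80 w_G3=19/80 w_R=19/80
row2: w_G1=61/80 w_G3=-19/80 w_R=0
total: w_G1=1 w_G3=0 w_R=19/80
asked value: 19/80

topology: planetary set — G1 19T / G2 21T / G3 61T, arm = carrier (Willis)
row 1 (train locked, turned with arm): all members turn x
row 2 (arm held, sun turns y): ω_ring = −(19/61)·y, ω_arm = 0
boundary: total ω_ring = x − (19/61)·y = 0 and total ω_sun = x + y = 1  ⇒  y = 61/80, x = 19/80
row 2 ring = −(19/61)·61/80 = -19/80
totals (row 1 + row 2): sun 19/80 + 61/80 = 1, ring 19/80 + (-19/80) = 0, arm 19/80 + 0 = 19/80
asked cell (row1, arm) = 19/80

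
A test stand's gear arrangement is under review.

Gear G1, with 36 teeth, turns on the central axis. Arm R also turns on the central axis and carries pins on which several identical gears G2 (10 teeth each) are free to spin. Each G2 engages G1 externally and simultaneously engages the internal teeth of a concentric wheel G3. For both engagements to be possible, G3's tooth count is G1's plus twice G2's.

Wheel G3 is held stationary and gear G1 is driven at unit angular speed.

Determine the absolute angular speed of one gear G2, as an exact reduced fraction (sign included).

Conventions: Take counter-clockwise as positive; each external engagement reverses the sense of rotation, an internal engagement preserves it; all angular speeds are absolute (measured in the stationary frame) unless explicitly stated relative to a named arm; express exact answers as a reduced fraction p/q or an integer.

-9/5

planetary set (36T centre, 10T on arm, 56T internal) — Willis relation
ring teeth: 36 + 2·10 = 56
36(ω_sun−ω_arm) = −56(ω_ring−ω_arm),  ω_ring = 0, ω_sun = 1
36(1−ω_arm) = −56(0−ω_arm)  ⇒  92·ω_arm = 36  ⇒  ω_arm = 9/23
sun–planet mesh: 36·(1−9/23) = −10·(ω_p−ω_arm)  ⇒  ω_p−ω_arm = -252/115
ω_p = 9/23 − 252/115 = -9/5
exact speed ratio = -9/5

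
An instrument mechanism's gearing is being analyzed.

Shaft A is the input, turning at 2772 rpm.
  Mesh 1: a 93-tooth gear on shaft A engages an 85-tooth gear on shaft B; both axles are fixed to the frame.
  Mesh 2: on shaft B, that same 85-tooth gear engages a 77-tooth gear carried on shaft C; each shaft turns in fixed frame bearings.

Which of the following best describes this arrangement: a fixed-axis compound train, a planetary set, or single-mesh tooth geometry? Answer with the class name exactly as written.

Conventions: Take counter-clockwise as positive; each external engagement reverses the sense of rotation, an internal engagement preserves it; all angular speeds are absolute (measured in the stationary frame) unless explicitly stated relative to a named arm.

topology: fixed-axis compound train — 2 meshes, A→C
classification: fixed-axis compound train

fixed-axis compound train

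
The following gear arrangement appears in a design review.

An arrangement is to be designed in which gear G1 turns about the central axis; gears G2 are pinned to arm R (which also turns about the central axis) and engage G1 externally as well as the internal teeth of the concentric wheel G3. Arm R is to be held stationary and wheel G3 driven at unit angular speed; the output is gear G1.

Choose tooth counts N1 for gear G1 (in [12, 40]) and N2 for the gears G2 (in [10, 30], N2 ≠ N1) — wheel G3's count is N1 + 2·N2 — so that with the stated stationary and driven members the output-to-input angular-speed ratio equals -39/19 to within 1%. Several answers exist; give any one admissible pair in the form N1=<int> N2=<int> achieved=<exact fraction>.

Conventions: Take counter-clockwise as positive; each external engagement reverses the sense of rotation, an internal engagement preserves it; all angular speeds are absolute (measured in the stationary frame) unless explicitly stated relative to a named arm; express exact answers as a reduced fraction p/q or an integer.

N1=19 N2=10 achieved=-39/19

planetary set to be sized for -39/19 (Willis relation)
Willis with ω_arm = 0: ω_sun/ω_ring = −N3/N1; set equal to -39/19  ⇒  N3/N1 = −(-39/19) = 39/19
N3 = N1 + 2·N2  ⇒  N2/N1 = (N3/N1 − 1)/2 = (39/19 − 1)/2 = 10/19
smallest multiple with N1 ≥ 12 and N2 ≥ 10: k = 1  ⇒  N1 = 1·19 = 19, N2 = 1·10 = 10 (N1 ≤ 40, N2 ≤ 30, N2 ≠ N1 ✓), N3 = 19 + 2·10 = 39
check: −N3/N1 with N1 = 19, N3 = 39 gives -39/19; |achieved − target| = 0 ≤ 39/1900 ✓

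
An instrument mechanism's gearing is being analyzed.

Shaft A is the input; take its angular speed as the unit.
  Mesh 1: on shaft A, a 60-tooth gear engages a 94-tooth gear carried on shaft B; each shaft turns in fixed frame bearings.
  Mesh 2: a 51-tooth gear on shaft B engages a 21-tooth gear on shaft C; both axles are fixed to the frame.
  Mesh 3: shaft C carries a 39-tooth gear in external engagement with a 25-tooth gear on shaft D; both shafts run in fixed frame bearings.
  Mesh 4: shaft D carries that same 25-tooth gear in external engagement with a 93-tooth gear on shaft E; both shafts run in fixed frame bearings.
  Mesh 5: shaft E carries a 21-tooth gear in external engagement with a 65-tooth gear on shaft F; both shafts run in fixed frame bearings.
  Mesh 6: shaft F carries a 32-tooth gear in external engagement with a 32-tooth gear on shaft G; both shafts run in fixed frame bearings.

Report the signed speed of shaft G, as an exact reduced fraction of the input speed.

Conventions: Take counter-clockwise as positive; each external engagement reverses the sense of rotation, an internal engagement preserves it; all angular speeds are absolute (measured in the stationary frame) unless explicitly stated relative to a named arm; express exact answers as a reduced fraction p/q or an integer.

306/1457

6-mesh fixed-axis compound train (all bearings frame-fixed)
mesh 1 [60T→94T]: |ω|/ω_in = 1×60/94 = 30/47, sense flips to −
mesh 2 [51T→21T]: |ω|/ω_in = (30/47)×51/21 = 510/329, sense flips to +
mesh 3 [39T→25T]: |ω|/ω_in = (510/329)×39/25 = 3978/1645, sense flips to −
mesh 4 [25T→93T]: |ω|/ω_in = (3978/1645)×25/93 = 6630/10199, sense flips to +
mesh 5 [21T→65T]: |ω|/ω_in = (6630/10199)×21/65 = 306/1457, sense flips to −
mesh 6 [32T→32T]: |ω|/ω_in = (306/1457)×32/32 = 306/1457, sense flips to +
signed output speed (× input speed) = 306/1457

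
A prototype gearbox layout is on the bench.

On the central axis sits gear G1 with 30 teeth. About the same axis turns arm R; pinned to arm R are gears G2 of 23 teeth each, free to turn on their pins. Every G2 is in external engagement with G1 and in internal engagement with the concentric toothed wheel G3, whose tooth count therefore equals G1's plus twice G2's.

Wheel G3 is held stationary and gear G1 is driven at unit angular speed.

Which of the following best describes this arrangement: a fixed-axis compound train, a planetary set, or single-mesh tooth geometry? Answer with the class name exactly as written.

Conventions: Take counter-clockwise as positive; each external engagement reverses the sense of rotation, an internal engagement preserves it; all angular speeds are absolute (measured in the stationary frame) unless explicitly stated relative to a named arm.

class = planetary set [G3 = 30+2·23 = 76; Willis about the carrier]
classification: planetary set

planetary set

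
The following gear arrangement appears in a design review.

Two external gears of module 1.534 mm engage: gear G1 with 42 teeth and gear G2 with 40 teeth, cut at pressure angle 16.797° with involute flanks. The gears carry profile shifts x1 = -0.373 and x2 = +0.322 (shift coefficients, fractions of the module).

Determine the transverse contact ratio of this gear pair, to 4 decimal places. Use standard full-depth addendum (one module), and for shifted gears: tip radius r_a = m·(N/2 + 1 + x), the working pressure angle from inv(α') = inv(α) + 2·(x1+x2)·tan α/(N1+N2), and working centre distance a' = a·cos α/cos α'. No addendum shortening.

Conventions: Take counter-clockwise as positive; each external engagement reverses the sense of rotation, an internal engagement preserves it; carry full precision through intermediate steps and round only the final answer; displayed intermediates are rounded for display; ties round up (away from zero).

class = single-mesh tooth geometry [involute pair 42T × 40T, m = 1.534]
base radii: r_b1 = 30.839578, r_b2 = 29.371026
tip radii: r_a1 = 33.175818, r_a2 = 32.707948
inv(α') = inv(16.797°) + 2·(-0.373+0.322)·tan α/(42+40) = 0.00832223  ⇒  α' = 16.55729°
a' = a·cos α / cos α' = 62.8940·cos 16.797°/cos 16.55729° = 62.815221
action lengths: √(r_a1²−r_b1²) = 12.229282, √(r_a2²−r_b2²) = 14.392799
base pitch p_b = π·m·cos α = 4.613590
CR = (12.229282 + 14.392799 − 62.815221·sin 16.55729°)/4.613590 = 1.890367
contact ratio ≈ 1.8904

1.8904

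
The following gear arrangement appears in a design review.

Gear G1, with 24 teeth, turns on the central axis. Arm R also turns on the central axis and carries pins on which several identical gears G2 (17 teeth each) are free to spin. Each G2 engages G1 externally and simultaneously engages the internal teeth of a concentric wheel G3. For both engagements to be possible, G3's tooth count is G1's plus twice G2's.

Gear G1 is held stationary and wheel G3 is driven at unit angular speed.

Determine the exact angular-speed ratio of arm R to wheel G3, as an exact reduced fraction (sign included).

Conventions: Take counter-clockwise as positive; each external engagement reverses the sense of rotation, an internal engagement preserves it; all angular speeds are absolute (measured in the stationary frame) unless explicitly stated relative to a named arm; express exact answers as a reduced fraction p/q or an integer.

class = planetary set [G3 = 24+2·17 = 58; Willis about the carrier]
ring teeth: 24 + 2·17 = 58
24(ω_sun−ω_arm) = −58(ω_ring−ω_arm),  ω_sun = 0, ω_ring = 1
24(0−ω_arm) = −58(1−ω_arm)  ⇒  82·ω_arm = 58  ⇒  ω_arm = 29/41
ω_out/ω_in = 29/41

29/41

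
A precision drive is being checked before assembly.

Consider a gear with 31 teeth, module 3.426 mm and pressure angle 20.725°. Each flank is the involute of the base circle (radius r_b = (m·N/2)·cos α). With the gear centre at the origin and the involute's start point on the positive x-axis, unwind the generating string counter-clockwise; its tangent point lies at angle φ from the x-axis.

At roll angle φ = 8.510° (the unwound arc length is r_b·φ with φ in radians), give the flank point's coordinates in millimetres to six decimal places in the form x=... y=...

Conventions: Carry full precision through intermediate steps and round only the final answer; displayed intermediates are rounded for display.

x=50.211506 y=0.054126

recognized (one wheel, involute flank): single-mesh tooth geometry, m = 3.426, N = 31
pitch radius r_p = m·N/2 = 3.426·31/2 = 53.103000
base radius r_b = r_p·cos α = 53.103000·cos 20.725° = 49.666689
roll angle φ = 8.510° = 0.14852752 rad
x = r_b·(cos φ + φ·sin φ) = 50.211506
y = r_b·(sin φ − φ·cos φ) = 0.054126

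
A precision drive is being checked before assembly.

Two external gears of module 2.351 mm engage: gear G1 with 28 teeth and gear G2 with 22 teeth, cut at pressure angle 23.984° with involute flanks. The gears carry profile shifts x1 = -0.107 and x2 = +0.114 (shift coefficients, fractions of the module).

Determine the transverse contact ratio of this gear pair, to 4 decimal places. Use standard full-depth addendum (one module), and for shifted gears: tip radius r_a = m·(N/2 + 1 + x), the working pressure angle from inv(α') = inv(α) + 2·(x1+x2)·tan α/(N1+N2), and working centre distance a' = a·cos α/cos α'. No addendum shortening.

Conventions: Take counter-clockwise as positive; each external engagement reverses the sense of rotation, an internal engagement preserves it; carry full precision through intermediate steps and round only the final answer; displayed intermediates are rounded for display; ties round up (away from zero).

recognized (one external pair, fixed centres): single-mesh tooth geometry, m = 2.351, N1 = 28, N2 = 22
base radii: r_b1 = 30.072172, r_b2 = 23.628136
tip radii: r_a1 = 35.013443, r_a2 = 28.480014
inv(α') = inv(23.984°) + 2·(-0.107+0.114)·tan α/(28+22) = 0.02641892  ⇒  α' = 24.02000°
a' = a·cos α / cos α' = 58.7750·cos 23.984°/cos 24.02000° = 58.791445
action lengths: √(r_a1²−r_b1²) = 17.933366, √(r_a2²−r_b2²) = 15.900390
base pitch p_b = π·m·cos α = 6.748180
CR = (17.933366 + 15.900390 − 58.791445·sin 24.02000°)/6.748180 = 1.467414
contact ratio ≈ 1.4674

1.4674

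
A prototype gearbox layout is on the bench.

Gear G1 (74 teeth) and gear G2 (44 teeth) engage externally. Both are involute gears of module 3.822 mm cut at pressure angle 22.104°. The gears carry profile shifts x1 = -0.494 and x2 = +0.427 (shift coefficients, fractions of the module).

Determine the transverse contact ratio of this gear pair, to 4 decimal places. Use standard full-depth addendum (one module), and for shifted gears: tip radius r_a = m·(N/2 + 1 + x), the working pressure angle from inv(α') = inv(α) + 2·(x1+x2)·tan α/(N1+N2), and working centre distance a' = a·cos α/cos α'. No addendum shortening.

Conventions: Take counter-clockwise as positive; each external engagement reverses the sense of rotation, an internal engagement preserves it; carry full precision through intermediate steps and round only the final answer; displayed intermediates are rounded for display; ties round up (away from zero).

topology: single-mesh involute geometry — m = 3.822, 74T/44T pair
base radii: r_b1 = 131.020405, r_b2 = 77.904025
tip radii: r_a1 = 143.347932, r_a2 = 89.537994
inv(α') = inv(22.104°) + 2·(-0.494+0.427)·tan α/(74+44) = 0.01989043  ⇒  α' = 21.94250°
a' = a·cos α / cos α' = 225.4980·cos 22.104°/cos 21.94250° = 225.241035
action lengths: √(r_a1²−r_b1²) = 58.157399, √(r_a2²−r_b2²) = 44.136326
base pitch p_b = π·m·cos α = 11.124669
CR = (58.157399 + 44.136326 − 225.241035·sin 21.94250°)/11.124669 = 1.629405
contact ratio ≈ 1.6294

1.6294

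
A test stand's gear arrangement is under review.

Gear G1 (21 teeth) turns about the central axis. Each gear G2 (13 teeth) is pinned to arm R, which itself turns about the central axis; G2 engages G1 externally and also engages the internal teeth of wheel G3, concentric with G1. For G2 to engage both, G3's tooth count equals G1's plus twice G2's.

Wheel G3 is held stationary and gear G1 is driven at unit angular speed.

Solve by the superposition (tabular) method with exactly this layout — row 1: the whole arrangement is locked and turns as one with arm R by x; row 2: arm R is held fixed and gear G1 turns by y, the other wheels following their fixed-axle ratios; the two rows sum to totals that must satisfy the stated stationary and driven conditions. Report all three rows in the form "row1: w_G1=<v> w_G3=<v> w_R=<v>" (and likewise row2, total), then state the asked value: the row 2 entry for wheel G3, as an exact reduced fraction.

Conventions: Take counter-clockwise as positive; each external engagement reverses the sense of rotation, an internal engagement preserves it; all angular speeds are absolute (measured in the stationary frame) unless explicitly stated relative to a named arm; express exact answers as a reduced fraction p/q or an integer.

row1: w_G1=21/68 w_G3=21/68 w_R=21/68
row2: w_G1=47/68 w_G3=-21/68 w_R=0
total: w_G1=1 w_G3=0 w_R=21/68
asked value: -21/68

recognized (axles ride arm R): planetary set, 21/13/47 teeth
row 1 (train locked, turned with arm): all members turn x
row 2: sun turns y, ring = −(21/47)·y, arm 0
boundary: total ω_ring = x − (21/47)·y = 0 and total ω_sun = x + y = 1  ⇒  y = 47/68, x = 21/68
row 2 ring = −(21/47)·47/68 = -21/68
totals (row 1 + row 2): sun 21/68 + 47/68 = 1, ring 21/68 + (-21/68) = 0, arm 21/68 + 0 = 21/68
asked cell (row2, ring) = -21/68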